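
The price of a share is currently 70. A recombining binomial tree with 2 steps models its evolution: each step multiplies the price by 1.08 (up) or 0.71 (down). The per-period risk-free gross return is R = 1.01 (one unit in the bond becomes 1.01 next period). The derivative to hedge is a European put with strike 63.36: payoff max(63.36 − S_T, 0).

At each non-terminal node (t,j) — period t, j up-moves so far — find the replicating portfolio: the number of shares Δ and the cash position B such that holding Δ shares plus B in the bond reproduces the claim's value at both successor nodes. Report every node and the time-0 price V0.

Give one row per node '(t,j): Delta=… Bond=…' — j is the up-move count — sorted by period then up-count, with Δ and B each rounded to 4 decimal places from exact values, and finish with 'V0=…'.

(0,0): Delta=-0.4332 Bond=34.2183
(1,0): Delta=-1.0000 Bond=62.7327
(1,1): Delta=-0.3462 Bond=27.9869
V0=3.8975

Since d<R<u, set p* = (R−d)/(u−d) = 0.8108; price each node as the discounted p*-expectation of its children.
At expiry t=2: V(2,0)=28.0730, V(2,1)=9.6840, V(2,2)=0.0000
  t=1,j=0: stock 49.7000 → up 53.6760 (V=9.6840), down 35.2870 (V=28.0730). Price 13.0327; hedge Δ=-1.0000, bond B=62.7327.
  t=1,j=1: stock 75.6000 → up 81.6480 (V=0.0000), down 53.6760 (V=9.6840). Price 1.8140; hedge Δ=-0.3462, bond B=27.9869.
  t=0,j=0: stock 70.0000 → up 75.6000 (V=1.8140), down 49.7000 (V=13.0327). Price 3.8975; hedge Δ=-0.4332, bond B=34.2183.
Check: Δ(0,0)·S0 + B(0,0) = 3.8975 = V0.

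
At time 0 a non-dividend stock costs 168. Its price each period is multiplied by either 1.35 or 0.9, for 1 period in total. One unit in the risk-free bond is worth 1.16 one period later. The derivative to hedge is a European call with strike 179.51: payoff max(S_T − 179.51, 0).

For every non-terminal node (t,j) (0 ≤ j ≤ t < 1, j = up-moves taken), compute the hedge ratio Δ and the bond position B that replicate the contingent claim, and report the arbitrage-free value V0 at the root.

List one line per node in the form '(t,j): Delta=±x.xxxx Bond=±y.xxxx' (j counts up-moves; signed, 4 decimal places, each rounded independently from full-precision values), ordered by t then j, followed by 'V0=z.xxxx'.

Risk-neutral probability p* = (R−d)/(u−d) = (1.16−0.9)/(1.35−0.9) = 0.5778.
Terminal values V(1,·): V(1,0)=0.0000, V(1,1)=47.2900
(0,0): S=168.0000. Δ = (V_up−V_dn)/(S_up−S_dn) = (47.2900−0.0000)/(226.8000−151.2000) = 0.6255. V = [p*·47.2900 + (1−p*)·0.0000]/1.16 = 23.5544. B = V − Δ·S = -81.5345.
Each (Δ,B) replicates both successor values, so the strategy is self-financing and V0 is arbitrage-free.

(0,0): Delta=0.6255 Bond=-81.5345
V0=23.5544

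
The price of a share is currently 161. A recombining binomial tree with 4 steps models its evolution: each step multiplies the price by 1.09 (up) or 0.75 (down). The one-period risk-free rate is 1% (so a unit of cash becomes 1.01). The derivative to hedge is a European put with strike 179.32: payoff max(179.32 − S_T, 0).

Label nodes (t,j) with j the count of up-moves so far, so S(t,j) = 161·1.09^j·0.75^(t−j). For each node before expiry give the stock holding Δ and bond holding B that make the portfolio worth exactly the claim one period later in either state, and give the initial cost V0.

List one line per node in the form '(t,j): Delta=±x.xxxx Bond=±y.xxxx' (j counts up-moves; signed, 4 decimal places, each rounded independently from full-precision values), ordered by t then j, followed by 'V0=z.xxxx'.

(0,0): Delta=-0.6199 Bond=126.8744
(1,0): Delta=-1.0000 Bond=174.0462
(1,1): Delta=-0.5394 Bond=114.0192
(2,0): Delta=-1.0000 Bond=175.7867
(2,1): Delta=-1.0000 Bond=175.7867
(2,2): Delta=-0.4418 Bond=96.5048
(3,0): Delta=-1.0000 Bond=177.5446
(3,1): Delta=-1.0000 Bond=177.5446
(3,2): Delta=-1.0000 Bond=177.5446
(3,3): Delta=-0.3237 Bond=72.8315
V0=27.0785

Under the risk-neutral measure, an up-move has probability p* = (R−d)/(u−d) = 0.7647 and values discount at R = 1.01.
Terminal values V(4,·): V(4,0)=128.3786, V(4,1)=105.2852, V(4,2)=71.7227, V(4,3)=22.9452, V(4,4)=0.0000
  t=3,j=0: stock 67.9219 → up 74.0348 (V=105.2852), down 50.9414 (V=128.3786). Price 109.6227; hedge Δ=-1.0000, bond B=177.5446.
  t=3,j=1: stock 98.7131 → up 107.5973 (V=71.7227), down 74.0348 (V=105.2852). Price 78.8314; hedge Δ=-1.0000, bond B=177.5446.
  t=3,j=2: stock 143.4631 → up 156.3748 (V=22.9452), down 107.5973 (V=71.7227). Price 34.0815; hedge Δ=-1.0000, bond B=177.5446.
  t=3,j=3: stock 208.4997 → up 227.2646 (V=0.0000), down 156.3748 (V=22.9452). Price 5.3454; hedge Δ=-0.3237, bond B=72.8315.
  t=2,j=0: stock 90.5625 → up 98.7131 (V=78.8314), down 67.9219 (V=109.6227). Price 85.2242; hedge Δ=-1.0000, bond B=175.7867.
  t=2,j=1: stock 131.6175 → up 143.4631 (V=34.0815), down 98.7131 (V=78.8314). Price 44.1692; hedge Δ=-1.0000, bond B=175.7867.
  t=2,j=2: stock 191.2841 → up 208.4997 (V=5.3454), down 143.4631 (V=34.0815). Price 11.9870; hedge Δ=-0.4418, bond B=96.5048.
  t=1,j=0: stock 120.7500 → up 131.6175 (V=44.1692), down 90.5625 (V=85.2242). Price 53.2962; hedge Δ=-1.0000, bond B=174.0462.
  t=1,j=1: stock 175.4900 → up 191.2841 (V=11.9870), down 131.6175 (V=44.1692). Price 19.3656; hedge Δ=-0.5394, bond B=114.0192.
  t=0,j=0: stock 161.0000 → up 175.4900 (V=19.3656), down 120.7500 (V=53.2962). Price 27.0785; hedge Δ=-0.6199, bond B=126.8744.
Check: Δ(0,0)·S0 + B(0,0) = 27.0785 = V0.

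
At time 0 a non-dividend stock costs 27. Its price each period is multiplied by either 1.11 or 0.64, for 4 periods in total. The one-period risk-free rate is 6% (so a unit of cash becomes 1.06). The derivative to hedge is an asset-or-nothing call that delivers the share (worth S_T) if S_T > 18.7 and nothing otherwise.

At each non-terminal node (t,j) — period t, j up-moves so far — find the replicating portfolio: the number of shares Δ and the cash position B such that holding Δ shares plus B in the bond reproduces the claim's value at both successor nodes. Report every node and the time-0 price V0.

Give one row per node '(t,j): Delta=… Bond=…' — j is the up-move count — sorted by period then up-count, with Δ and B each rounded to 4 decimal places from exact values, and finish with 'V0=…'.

(0,0): Delta=1.2179 Bond=-6.4963
(1,0): Delta=2.0681 Bond=-21.5765
(1,1): Delta=1.1596 Bond=-5.1373
(2,0): Delta=0.0000 Bond=0.0000
(2,1): Delta=2.2100 Bond=-25.5938
(2,2): Delta=1.0875 Bond=-3.0469
(3,0): Delta=0.0000 Bond=0.0000
(3,1): Delta=0.0000 Bond=0.0000
(3,2): Delta=2.3617 Bond=-30.3591
(3,3): Delta=1.0000 Bond=0.0000
V0=26.3875

No-arbitrage ⇒ martingale measure with p* = (R−d)/(u−d) = 0.8936.
Payoff layer (t=4): V(4,0)=0.0000, V(4,1)=0.0000, V(4,2)=0.0000, V(4,3)=23.6327, V(4,4)=40.9879
Node (3,0) S=7.0779: V=(p*·0.0000+(1−p*)·0.0000)/1.06=0.0000; Δ=(0.0000−0.0000)/(7.8565−4.5298)=0.0000; B=V−Δ·S=0.0000
Node (3,1) S=12.2757: V=(p*·0.0000+(1−p*)·0.0000)/1.06=0.0000; Δ=(0.0000−0.0000)/(13.6260−7.8565)=0.0000; B=V−Δ·S=0.0000
Node (3,2) S=21.2907: V=(p*·23.6327+(1−p*)·0.0000)/1.06=19.9232; Δ=(23.6327−0.0000)/(23.6327−13.6260)=2.3617; B=V−Δ·S=-30.3591
Node (3,3) S=36.9260: V=(p*·40.9879+(1−p*)·23.6327)/1.06=36.9260; Δ=(40.9879−23.6327)/(40.9879−23.6327)=1.0000; B=V−Δ·S=0.0000
Node (2,0) S=11.0592: V=(p*·0.0000+(1−p*)·0.0000)/1.06=0.0000; Δ=(0.0000−0.0000)/(12.2757−7.0779)=0.0000; B=V−Δ·S=0.0000
Node (2,1) S=19.1808: V=(p*·19.9232+(1−p*)·0.0000)/1.06=16.7959; Δ=(19.9232−0.0000)/(21.2907−12.2757)=2.2100; B=V−Δ·S=-25.5938
Node (2,2) S=33.2667: V=(p*·36.9260+(1−p*)·19.9232)/1.06=33.1295; Δ=(36.9260−19.9232)/(36.9260−21.2907)=1.0875; B=V−Δ·S=-3.0469
Node (1,0) S=17.2800: V=(p*·16.7959+(1−p*)·0.0000)/1.06=14.1595; Δ=(16.7959−0.0000)/(19.1808−11.0592)=2.0681; B=V−Δ·S=-21.5765
Node (1,1) S=29.9700: V=(p*·33.1295+(1−p*)·16.7959)/1.06=29.6149; Δ=(33.1295−16.7959)/(33.2667−19.1808)=1.1596; B=V−Δ·S=-5.1373
Node (0,0) S=27.0000: V=(p*·29.6149+(1−p*)·14.1595)/1.06=26.3875; Δ=(29.6149−14.1595)/(29.9700−17.2800)=1.2179; B=V−Δ·S=-6.4963
Each (Δ,B) replicates both successor values, so the strategy is self-financing and V0 is arbitrage-free.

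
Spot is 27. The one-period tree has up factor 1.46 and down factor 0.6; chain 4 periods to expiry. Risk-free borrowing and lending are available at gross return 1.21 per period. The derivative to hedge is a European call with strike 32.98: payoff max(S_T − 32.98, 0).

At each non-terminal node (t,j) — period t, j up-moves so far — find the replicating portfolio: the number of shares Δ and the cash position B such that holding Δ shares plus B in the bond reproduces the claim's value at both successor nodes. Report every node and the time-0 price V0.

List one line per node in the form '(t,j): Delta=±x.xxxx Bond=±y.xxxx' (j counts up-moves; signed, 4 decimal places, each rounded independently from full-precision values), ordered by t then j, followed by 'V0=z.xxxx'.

(0,0): Delta=0.8129 Bond=-7.9804
(1,0): Delta=0.4301 Bond=-3.4548
(1,1): Delta=0.8774 Bond=-12.1979
(2,0): Delta=0.0000 Bond=0.0000
(2,1): Delta=0.5025 Bond=-5.8935
(2,2): Delta=0.9405 Bond=-18.3930
(3,0): Delta=0.0000 Bond=0.0000
(3,1): Delta=0.0000 Bond=0.0000
(3,2): Delta=0.5871 Bond=-10.0538
(3,3): Delta=1.0000 Bond=-27.2562
V0=13.9673

The replicating-portfolio and risk-neutral prices coincide; use p* = (1.21−0.6)/(1.46−0.6) = 0.7093 for the latter.
Terminal values V(4,·): V(4,0)=0.0000, V(4,1)=0.0000, V(4,2)=0.0000, V(4,3)=17.4366, V(4,4)=89.7004
  t=3,j=0: stock 5.8320 → up 8.5147 (V=0.0000), down 3.4992 (V=0.0000). Price 0.0000; hedge Δ=0.0000, bond B=0.0000.
  t=3,j=1: stock 14.1912 → up 20.7192 (V=0.0000), down 8.5147 (V=0.0000). Price 0.0000; hedge Δ=0.0000, bond B=0.0000.
  t=3,j=2: stock 34.5319 → up 50.4166 (V=17.4366), down 20.7192 (V=0.0000). Price 10.2213; hedge Δ=0.5871, bond B=-10.0538.
  t=3,j=3: stock 84.0277 → up 122.6804 (V=89.7004), down 50.4166 (V=17.4366). Price 56.7715; hedge Δ=1.0000, bond B=-27.2562.
  t=2,j=0: stock 9.7200 → up 14.1912 (V=0.0000), down 5.8320 (V=0.0000). Price 0.0000; hedge Δ=0.0000, bond B=0.0000.
  t=2,j=1: stock 23.6520 → up 34.5319 (V=10.2213), down 14.1912 (V=0.0000). Price 5.9918; hedge Δ=0.5025, bond B=-5.8935.
  t=2,j=2: stock 57.5532 → up 84.0277 (V=56.7715), down 34.5319 (V=10.2213). Price 35.7351; hedge Δ=0.9405, bond B=-18.3930.
  t=1,j=0: stock 16.2000 → up 23.6520 (V=5.9918), down 9.7200 (V=0.0000). Price 3.5124; hedge Δ=0.4301, bond B=-3.4548.
  t=1,j=1: stock 39.4200 → up 57.5532 (V=35.7351), down 23.6520 (V=5.9918). Price 22.3874; hedge Δ=0.8774, bond B=-12.1979.
  t=0,j=0: stock 27.0000 → up 39.4200 (V=22.3874), down 16.2000 (V=3.5124). Price 13.9673; hedge Δ=0.8129, bond B=-7.9804.
Self-financing check: at every node Δ·S+B equals the discounted successor values.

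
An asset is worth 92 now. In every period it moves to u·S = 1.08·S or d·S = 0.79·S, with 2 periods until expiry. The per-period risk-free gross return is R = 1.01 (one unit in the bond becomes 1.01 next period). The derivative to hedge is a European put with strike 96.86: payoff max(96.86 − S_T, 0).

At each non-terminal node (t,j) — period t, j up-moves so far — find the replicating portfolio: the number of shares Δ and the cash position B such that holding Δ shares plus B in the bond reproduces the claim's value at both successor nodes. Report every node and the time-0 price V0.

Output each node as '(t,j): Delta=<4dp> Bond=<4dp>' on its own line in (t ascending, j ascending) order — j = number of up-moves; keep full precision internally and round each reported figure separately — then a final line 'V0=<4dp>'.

(0,0): Delta=-0.7058 Bond=73.7836
(1,0): Delta=-1.0000 Bond=95.9010
(1,1): Delta=-0.6374 Bond=67.7188
V0=8.8463

Under the risk-neutral measure, an up-move has probability p* = (R−d)/(u−d) = 0.7586 and values discount at R = 1.01.
Payoff layer (t=2): V(2,0)=39.4428, V(2,1)=18.3656, V(2,2)=0.0000
Node (1,0) S=72.6800: V=(p*·18.3656+(1−p*)·39.4428)/1.01=23.2210; Δ=(18.3656−39.4428)/(78.4944−57.4172)=-1.0000; B=V−Δ·S=95.9010
Node (1,1) S=99.3600: V=(p*·0.0000+(1−p*)·18.3656)/1.01=4.3892; Δ=(0.0000−18.3656)/(107.3088−78.4944)=-0.6374; B=V−Δ·S=67.7188
Node (0,0) S=92.0000: V=(p*·4.3892+(1−p*)·23.2210)/1.01=8.8463; Δ=(4.3892−23.2210)/(99.3600−72.6800)=-0.7058; B=V−Δ·S=73.7836
Check: Δ(0,0)·S0 + B(0,0) = 8.8463 = V0.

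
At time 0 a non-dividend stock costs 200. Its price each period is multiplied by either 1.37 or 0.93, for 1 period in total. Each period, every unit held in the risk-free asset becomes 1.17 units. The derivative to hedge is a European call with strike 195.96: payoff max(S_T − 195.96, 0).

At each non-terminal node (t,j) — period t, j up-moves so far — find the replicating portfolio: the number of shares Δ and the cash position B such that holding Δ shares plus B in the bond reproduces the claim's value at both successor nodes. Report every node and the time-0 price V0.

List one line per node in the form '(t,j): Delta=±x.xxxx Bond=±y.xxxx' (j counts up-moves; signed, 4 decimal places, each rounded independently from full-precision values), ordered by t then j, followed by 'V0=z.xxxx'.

(0,0): Delta=0.8868 Bond=-140.9814
V0=36.3823

The replicating-portfolio and risk-neutral prices coincide; use p* = (1.17−0.93)/(1.37−0.93) = 0.5455 for the latter.
Terminal values V(1,·): V(1,0)=0.0000, V(1,1)=78.0400
  t=0,j=0: stock 200.0000 → up 274.0000 (V=78.0400), down 186.0000 (V=0.0000). Price 36.3823; hedge Δ=0.8868, bond B=-140.9814.
Self-financing check: at every node Δ·S+B equals the discounted successor values.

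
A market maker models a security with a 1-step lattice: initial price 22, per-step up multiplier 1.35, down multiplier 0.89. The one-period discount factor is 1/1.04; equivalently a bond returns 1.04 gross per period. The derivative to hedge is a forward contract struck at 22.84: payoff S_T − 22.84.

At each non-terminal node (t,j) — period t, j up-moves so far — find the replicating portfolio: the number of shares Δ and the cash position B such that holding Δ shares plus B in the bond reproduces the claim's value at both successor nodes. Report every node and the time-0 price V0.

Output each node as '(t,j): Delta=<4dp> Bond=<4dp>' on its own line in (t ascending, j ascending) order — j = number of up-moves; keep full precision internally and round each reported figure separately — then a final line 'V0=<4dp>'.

(0,0): Delta=1.0000 Bond=-21.9615
V0=0.0385

Risk-neutral probability p* = (R−d)/(u−d) = (1.04−0.89)/(1.35−0.89) = 0.3261.
At expiry t=1: V(1,0)=-3.2600, V(1,1)=6.8600
  t=0,j=0: stock 22.0000 → up 29.7000 (V=6.8600), down 19.5800 (V=-3.2600). Price 0.0385; hedge Δ=1.0000, bond B=-21.9615.
The time-0 hedge costs 0.0385, which is the no-arbitrage price.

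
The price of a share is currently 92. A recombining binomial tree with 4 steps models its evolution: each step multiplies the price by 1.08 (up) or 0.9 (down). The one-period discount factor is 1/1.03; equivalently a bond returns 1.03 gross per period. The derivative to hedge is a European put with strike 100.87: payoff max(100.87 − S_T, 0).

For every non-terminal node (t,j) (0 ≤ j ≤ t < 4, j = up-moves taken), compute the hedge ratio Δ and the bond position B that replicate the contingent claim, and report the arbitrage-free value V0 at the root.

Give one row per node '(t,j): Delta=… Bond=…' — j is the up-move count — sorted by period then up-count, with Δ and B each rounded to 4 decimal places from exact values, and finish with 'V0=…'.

(0,0): Delta=-0.4832 Bond=49.2285
(1,0): Delta=-0.8867 Bond=84.1140
(1,1): Delta=-0.3539 Bond=37.8559
(2,0): Delta=-1.0000 Bond=95.0796
(2,1): Delta=-0.8504 Bond=83.3904
(2,2): Delta=-0.1948 Bond=21.9152
(3,0): Delta=-1.0000 Bond=97.9320
(3,1): Delta=-1.0000 Bond=97.9320
(3,2): Delta=-0.8025 Bond=81.2614
(3,3): Delta=0.0000 Bond=0.0000
V0=4.7717

Under the risk-neutral measure, an up-move has probability p* = (R−d)/(u−d) = 0.7222 and values discount at R = 1.03.
Terminal payoffs: V(4,0)=40.5088, V(4,1)=28.4366, V(4,2)=13.9499, V(4,3)=0.0000, V(4,4)=0.0000
  t=3,j=0: stock 67.0680 → up 72.4334 (V=28.4366), down 60.3612 (V=40.5088). Price 30.8640; hedge Δ=-1.0000, bond B=97.9320.
  t=3,j=1: stock 80.4816 → up 86.9201 (V=13.9499), down 72.4334 (V=28.4366). Price 17.4504; hedge Δ=-1.0000, bond B=97.9320.
  t=3,j=2: stock 96.5779 → up 104.3042 (V=0.0000), down 86.9201 (V=13.9499). Price 3.7621; hedge Δ=-0.8025, bond B=81.2614.
  t=3,j=3: stock 115.8935 → up 125.1650 (V=0.0000), down 104.3042 (V=0.0000). Price 0.0000; hedge Δ=0.0000, bond B=0.0000.
  t=2,j=0: stock 74.5200 → up 80.4816 (V=17.4504), down 67.0680 (V=30.8640). Price 20.5596; hedge Δ=-1.0000, bond B=95.0796.
  t=2,j=1: stock 89.4240 → up 96.5779 (V=3.7621), down 80.4816 (V=17.4504). Price 7.3441; hedge Δ=-0.8504, bond B=83.3904.
  t=2,j=2: stock 107.3088 → up 115.8935 (V=0.0000), down 96.5779 (V=3.7621). Price 1.0146; hedge Δ=-0.1948, bond B=21.9152.
  t=1,j=0: stock 82.8000 → up 89.4240 (V=7.3441), down 74.5200 (V=20.5596). Price 10.6943; hedge Δ=-0.8867, bond B=84.1140.
  t=1,j=1: stock 99.3600 → up 107.3088 (V=1.0146), down 89.4240 (V=7.3441). Price 2.6920; hedge Δ=-0.3539, bond B=37.8559.
  t=0,j=0: stock 92.0000 → up 99.3600 (V=2.6920), down 82.8000 (V=10.6943). Price 4.7717; hedge Δ=-0.4832, bond B=49.2285.
Self-financing check: at every node Δ·S+B equals the discounted successor values.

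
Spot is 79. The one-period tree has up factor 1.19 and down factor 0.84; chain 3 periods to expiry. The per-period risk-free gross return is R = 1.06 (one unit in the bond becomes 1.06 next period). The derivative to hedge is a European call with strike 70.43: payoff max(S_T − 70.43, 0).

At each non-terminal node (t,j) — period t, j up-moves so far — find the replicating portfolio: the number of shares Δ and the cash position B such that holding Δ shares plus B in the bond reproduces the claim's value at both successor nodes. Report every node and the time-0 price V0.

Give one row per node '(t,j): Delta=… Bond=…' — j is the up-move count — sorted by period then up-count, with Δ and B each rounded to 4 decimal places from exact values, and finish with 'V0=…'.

The replicating-portfolio and risk-neutral prices coincide; use p* = (1.06−0.84)/(1.19−0.84) = 0.6286 for the latter.
Terminal values V(3,·): V(3,0)=0.0000, V(3,1)=0.0000, V(3,2)=23.5424, V(3,3)=62.6976
Node (2,0) S=55.7424: V=(p*·0.0000+(1−p*)·0.0000)/1.06=0.0000; Δ=(0.0000−0.0000)/(66.3335−46.8236)=0.0000; B=V−Δ·S=0.0000
Node (2,1) S=78.9684: V=(p*·23.5424+(1−p*)·0.0000)/1.06=13.9605; Δ=(23.5424−0.0000)/(93.9724−66.3335)=0.8518; B=V−Δ·S=-53.3035
Node (2,2) S=111.8719: V=(p*·62.6976+(1−p*)·23.5424)/1.06=45.4285; Δ=(62.6976−23.5424)/(133.1276−93.9724)=1.0000; B=V−Δ·S=-66.4434
Node (1,0) S=66.3600: V=(p*·13.9605+(1−p*)·0.0000)/1.06=8.2784; Δ=(13.9605−0.0000)/(78.9684−55.7424)=0.6011; B=V−Δ·S=-31.6086
Node (1,1) S=94.0100: V=(p*·45.4285+(1−p*)·13.9605)/1.06=31.8305; Δ=(45.4285−13.9605)/(111.8719−78.9684)=0.9564; B=V−Δ·S=-58.0782
Node (0,0) S=79.0000: V=(p*·31.8305+(1−p*)·8.2784)/1.06=21.7761; Δ=(31.8305−8.2784)/(94.0100−66.3600)=0.8518; B=V−Δ·S=-45.5157
Check: Δ(0,0)·S0 + B(0,0) = 21.7761 = V0.

(0,0): Delta=0.8518 Bond=-45.5157
(1,0): Delta=0.6011 Bond=-31.6086
(1,1): Delta=0.9564 Bond=-58.0782
(2,0): Delta=0.0000 Bond=0.0000
(2,1): Delta=0.8518 Bond=-53.3035
(2,2): Delta=1.0000 Bond=-66.4434
V0=21.7761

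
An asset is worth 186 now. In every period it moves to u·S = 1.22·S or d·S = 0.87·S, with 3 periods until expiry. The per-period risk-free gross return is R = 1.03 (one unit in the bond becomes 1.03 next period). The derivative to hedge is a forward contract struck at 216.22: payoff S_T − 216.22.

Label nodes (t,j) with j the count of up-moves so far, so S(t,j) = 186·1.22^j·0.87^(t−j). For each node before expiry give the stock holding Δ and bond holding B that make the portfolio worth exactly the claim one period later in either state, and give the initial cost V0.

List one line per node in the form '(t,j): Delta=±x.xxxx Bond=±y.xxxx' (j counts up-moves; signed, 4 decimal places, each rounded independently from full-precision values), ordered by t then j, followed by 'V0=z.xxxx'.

(0,0): Delta=1.0000 Bond=-197.8719
(1,0): Delta=1.0000 Bond=-203.8081
(1,1): Delta=1.0000 Bond=-203.8081
(2,0): Delta=1.0000 Bond=-209.9223
(2,1): Delta=1.0000 Bond=-209.9223
(2,2): Delta=1.0000 Bond=-209.9223
V0=-11.8719

The replicating-portfolio and risk-neutral prices coincide; use p* = (1.03−0.87)/(1.22−0.87) = 0.4571 for the latter.
At expiry t=3: V(3,0)=-93.7384, V(3,1)=-44.4643, V(3,2)=24.6329, V(3,3)=121.5277
  t=2,j=0: stock 140.7834 → up 171.7557 (V=-44.4643), down 122.4816 (V=-93.7384). Price -69.1389; hedge Δ=1.0000, bond B=-209.9223.
  t=2,j=1: stock 197.4204 → up 240.8529 (V=24.6329), down 171.7557 (V=-44.4643). Price -12.5019; hedge Δ=1.0000, bond B=-209.9223.
  t=2,j=2: stock 276.8424 → up 337.7477 (V=121.5277), down 240.8529 (V=24.6329). Price 66.9201; hedge Δ=1.0000, bond B=-209.9223.
  t=1,j=0: stock 161.8200 → up 197.4204 (V=-12.5019), down 140.7834 (V=-69.1389). Price -41.9881; hedge Δ=1.0000, bond B=-203.8081.
  t=1,j=1: stock 226.9200 → up 276.8424 (V=66.9201), down 197.4204 (V=-12.5019). Price 23.1119; hedge Δ=1.0000, bond B=-203.8081.
  t=0,j=0: stock 186.0000 → up 226.9200 (V=23.1119), down 161.8200 (V=-41.9881). Price -11.8719; hedge Δ=1.0000, bond B=-197.8719.
Each (Δ,B) replicates both successor values, so the strategy is self-financing and V0 is arbitrage-free.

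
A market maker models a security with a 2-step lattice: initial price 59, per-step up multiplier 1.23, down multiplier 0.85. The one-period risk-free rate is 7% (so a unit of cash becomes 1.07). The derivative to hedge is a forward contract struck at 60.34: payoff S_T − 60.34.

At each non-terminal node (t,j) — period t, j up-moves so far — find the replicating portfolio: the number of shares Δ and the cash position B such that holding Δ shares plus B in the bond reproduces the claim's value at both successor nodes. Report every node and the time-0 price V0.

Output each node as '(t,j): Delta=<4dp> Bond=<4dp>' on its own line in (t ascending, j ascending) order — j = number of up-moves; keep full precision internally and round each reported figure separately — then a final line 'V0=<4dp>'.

No-arbitrage ⇒ martingale measure with p* = (R−d)/(u−d) = 0.5789.
Payoff layer (t=2): V(2,0)=-17.7125, V(2,1)=1.3445, V(2,2)=28.9211
(1,0): S=50.1500. Δ = (V_up−V_dn)/(S_up−S_dn) = (1.3445−-17.7125)/(61.6845−42.6275) = 1.0000. V = [p*·1.3445 + (1−p*)·-17.7125]/1.07 = -6.2425. B = V − Δ·S = -56.3925.
(1,1): S=72.5700. Δ = (V_up−V_dn)/(S_up−S_dn) = (28.9211−1.3445)/(89.2611−61.6845) = 1.0000. V = [p*·28.9211 + (1−p*)·1.3445]/1.07 = 16.1775. B = V − Δ·S = -56.3925.
(0,0): S=59.0000. Δ = (V_up−V_dn)/(S_up−S_dn) = (16.1775−-6.2425)/(72.5700−50.1500) = 1.0000. V = [p*·16.1775 + (1−p*)·-6.2425]/1.07 = 6.2967. B = V − Δ·S = -52.7033.
Check: Δ(0,0)·S0 + B(0,0) = 6.2967 = V0.

(0,0): Delta=1.0000 Bond=-52.7033
(1,0): Delta=1.0000 Bond=-56.3925
(1,1): Delta=1.0000 Bond=-56.3925
V0=6.2967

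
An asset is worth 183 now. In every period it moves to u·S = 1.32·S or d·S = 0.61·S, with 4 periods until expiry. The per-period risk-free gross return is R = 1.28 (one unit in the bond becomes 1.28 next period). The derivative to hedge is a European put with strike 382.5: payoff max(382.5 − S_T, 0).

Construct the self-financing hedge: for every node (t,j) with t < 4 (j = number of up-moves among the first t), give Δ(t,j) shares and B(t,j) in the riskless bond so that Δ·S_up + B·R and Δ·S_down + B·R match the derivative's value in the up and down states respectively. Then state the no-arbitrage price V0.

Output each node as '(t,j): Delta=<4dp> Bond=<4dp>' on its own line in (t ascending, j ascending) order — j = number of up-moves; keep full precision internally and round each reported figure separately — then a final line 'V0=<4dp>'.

Since d<R<u, set p* = (R−d)/(u−d) = 0.9437; price each node as the discounted p*-expectation of its children.
Payoff layer (t=4): V(4,0)=357.1621, V(4,1)=327.6705, V(4,2)=263.8525, V(4,3)=125.7546, V(4,4)=0.0000
  t=3,j=0: stock 41.5375 → up 54.8295 (V=327.6705), down 25.3379 (V=357.1621). Price 257.2906; hedge Δ=-1.0000, bond B=298.8281.
  t=3,j=1: stock 89.8845 → up 118.6475 (V=263.8525), down 54.8295 (V=327.6705). Price 208.9436; hedge Δ=-1.0000, bond B=298.8281.
  t=3,j=2: stock 194.5041 → up 256.7454 (V=125.7546), down 118.6475 (V=263.8525). Price 104.3240; hedge Δ=-1.0000, bond B=298.8281.
  t=3,j=3: stock 420.8941 → up 555.5803 (V=0.0000), down 256.7454 (V=125.7546). Price 5.5350; hedge Δ=-0.4208, bond B=182.6541.
  t=2,j=0: stock 68.0943 → up 89.8845 (V=208.9436), down 41.5375 (V=257.2906). Price 165.3652; hedge Δ=-1.0000, bond B=233.4595.
  t=2,j=1: stock 147.3516 → up 194.5041 (V=104.3240), down 89.8845 (V=208.9436). Price 86.1079; hedge Δ=-1.0000, bond B=233.4595.
  t=2,j=2: stock 318.8592 → up 420.8941 (V=5.5350), down 194.5041 (V=104.3240). Price 8.6723; hedge Δ=-0.4364, bond B=147.8118.
  t=1,j=0: stock 111.6300 → up 147.3516 (V=86.1079), down 68.0943 (V=165.3652). Price 70.7602; hedge Δ=-1.0000, bond B=182.3902.
  t=1,j=1: stock 241.5600 → up 318.8592 (V=8.6723), down 147.3516 (V=86.1079). Price 10.1835; hedge Δ=-0.4515, bond B=119.2477.
  t=0,j=0: stock 183.0000 → up 241.5600 (V=10.1835), down 111.6300 (V=70.7602). Price 10.6221; hedge Δ=-0.4662, bond B=95.9414.
Self-financing check: at every node Δ·S+B equals the discounted successor values.

(0,0): Delta=-0.4662 Bond=95.9414
(1,0): Delta=-1.0000 Bond=182.3902
(1,1): Delta=-0.4515 Bond=119.2477
(2,0): Delta=-1.0000 Bond=233.4595
(2,1): Delta=-1.0000 Bond=233.4595
(2,2): Delta=-0.4364 Bond=147.8118
(3,0): Delta=-1.0000 Bond=298.8281
(3,1): Delta=-1.0000 Bond=298.8281
(3,2): Delta=-1.0000 Bond=298.8281
(3,3): Delta=-0.4208 Bond=182.6541
V0=10.6221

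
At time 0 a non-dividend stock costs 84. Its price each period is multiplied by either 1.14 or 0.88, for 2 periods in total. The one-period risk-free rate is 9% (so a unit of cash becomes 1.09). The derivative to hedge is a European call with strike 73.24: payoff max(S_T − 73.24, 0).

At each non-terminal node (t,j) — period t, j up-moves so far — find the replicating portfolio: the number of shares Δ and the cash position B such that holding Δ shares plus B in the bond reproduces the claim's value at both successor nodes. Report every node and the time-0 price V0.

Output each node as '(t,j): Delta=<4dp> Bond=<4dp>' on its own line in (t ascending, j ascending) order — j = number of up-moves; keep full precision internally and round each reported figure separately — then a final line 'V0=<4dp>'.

(0,0): Delta=0.9338 Bond=-55.8319
(1,0): Delta=0.5738 Bond=-34.2461
(1,1): Delta=1.0000 Bond=-67.1927
V0=22.6103

Risk-neutral probability p* = (R−d)/(u−d) = (1.09−0.88)/(1.14−0.88) = 0.8077.
Terminal payoffs: V(2,0)=0.0000, V(2,1)=11.0288, V(2,2)=35.9264
(1,0): S=73.9200. Δ = (V_up−V_dn)/(S_up−S_dn) = (11.0288−0.0000)/(84.2688−65.0496) = 0.5738. V = [p*·11.0288 + (1−p*)·0.0000]/1.09 = 8.1724. B = V − Δ·S = -34.2461.
(1,1): S=95.7600. Δ = (V_up−V_dn)/(S_up−S_dn) = (35.9264−11.0288)/(109.1664−84.2688) = 1.0000. V = [p*·35.9264 + (1−p*)·11.0288]/1.09 = 28.5673. B = V − Δ·S = -67.1927.
(0,0): S=84.0000. Δ = (V_up−V_dn)/(S_up−S_dn) = (28.5673−8.1724)/(95.7600−73.9200) = 0.9338. V = [p*·28.5673 + (1−p*)·8.1724]/1.09 = 22.6103. B = V − Δ·S = -55.8319.
Each (Δ,B) replicates both successor values, so the strategy is self-financing and V0 is arbitrage-free.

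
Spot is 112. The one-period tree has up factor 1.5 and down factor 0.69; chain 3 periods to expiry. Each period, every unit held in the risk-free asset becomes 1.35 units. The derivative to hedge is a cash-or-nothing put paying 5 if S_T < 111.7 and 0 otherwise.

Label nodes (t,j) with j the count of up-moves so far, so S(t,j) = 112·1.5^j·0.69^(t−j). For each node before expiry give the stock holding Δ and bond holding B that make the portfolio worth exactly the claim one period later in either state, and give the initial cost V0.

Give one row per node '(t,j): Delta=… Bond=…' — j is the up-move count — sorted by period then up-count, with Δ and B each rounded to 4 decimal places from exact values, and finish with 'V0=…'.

Since d<R<u, set p* = (R−d)/(u−d) = 0.8148; price each node as the discounted p*-expectation of its children.
Terminal payoffs: V(3,0)=5.0000, V(3,1)=5.0000, V(3,2)=0.0000, V(3,3)=0.0000
Node (2,0) S=53.3232: V=(p*·5.0000+(1−p*)·5.0000)/1.35=3.7037; Δ=(5.0000−5.0000)/(79.9848−36.7930)=0.0000; B=V−Δ·S=3.7037
Node (2,1) S=115.9200: V=(p*·0.0000+(1−p*)·5.0000)/1.35=0.6859; Δ=(0.0000−5.0000)/(173.8800−79.9848)=-0.0533; B=V−Δ·S=6.8587
Node (2,2) S=252.0000: V=(p*·0.0000+(1−p*)·0.0000)/1.35=0.0000; Δ=(0.0000−0.0000)/(378.0000−173.8800)=0.0000; B=V−Δ·S=0.0000
Node (1,0) S=77.2800: V=(p*·0.6859+(1−p*)·3.7037)/1.35=0.9220; Δ=(0.6859−3.7037)/(115.9200−53.3232)=-0.0482; B=V−Δ·S=4.6477
Node (1,1) S=168.0000: V=(p*·0.0000+(1−p*)·0.6859)/1.35=0.0941; Δ=(0.0000−0.6859)/(252.0000−115.9200)=-0.0050; B=V−Δ·S=0.9408
Node (0,0) S=112.0000: V=(p*·0.0941+(1−p*)·0.9220)/1.35=0.1833; Δ=(0.0941−0.9220)/(168.0000−77.2800)=-0.0091; B=V−Δ·S=1.2054
Self-financing check: at every node Δ·S+B equals the discounted successor values.

(0,0): Delta=-0.0091 Bond=1.2054
(1,0): Delta=-0.0482 Bond=4.6477
(1,1): Delta=-0.0050 Bond=0.9408
(2,0): Delta=0.0000 Bond=3.7037
(2,1): Delta=-0.0533 Bond=6.8587
(2,2): Delta=0.0000 Bond=0.0000
V0=0.1833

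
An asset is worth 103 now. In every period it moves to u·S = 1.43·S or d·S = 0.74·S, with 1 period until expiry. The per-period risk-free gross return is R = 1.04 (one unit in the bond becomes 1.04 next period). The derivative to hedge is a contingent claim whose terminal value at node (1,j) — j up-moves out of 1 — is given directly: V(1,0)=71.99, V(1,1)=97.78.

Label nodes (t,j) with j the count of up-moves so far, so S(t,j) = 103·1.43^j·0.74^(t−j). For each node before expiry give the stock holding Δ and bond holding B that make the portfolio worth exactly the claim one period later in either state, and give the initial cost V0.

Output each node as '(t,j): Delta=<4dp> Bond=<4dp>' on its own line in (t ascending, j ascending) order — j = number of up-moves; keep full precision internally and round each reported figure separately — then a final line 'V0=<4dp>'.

No-arbitrage ⇒ martingale measure with p* = (R−d)/(u−d) = 0.4348.
Payoff layer (t=1): V(1,0)=71.9900, V(1,1)=97.7800
  t=0,j=0: stock 103.0000 → up 147.2900 (V=97.7800), down 76.2200 (V=71.9900). Price 80.0029; hedge Δ=0.3629, bond B=42.6261.
Root portfolio cost Δ·103+B reproduces V0=80.0029.

(0,0): Delta=0.3629 Bond=42.6261
V0=80.0029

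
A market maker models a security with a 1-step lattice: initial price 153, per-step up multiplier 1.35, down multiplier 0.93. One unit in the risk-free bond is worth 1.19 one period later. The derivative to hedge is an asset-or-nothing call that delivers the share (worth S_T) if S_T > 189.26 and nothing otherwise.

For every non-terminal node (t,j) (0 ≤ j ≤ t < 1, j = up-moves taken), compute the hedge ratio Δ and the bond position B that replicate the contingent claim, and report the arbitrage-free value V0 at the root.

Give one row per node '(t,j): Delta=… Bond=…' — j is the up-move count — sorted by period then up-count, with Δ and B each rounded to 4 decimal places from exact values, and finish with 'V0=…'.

Since d<R<u, set p* = (R−d)/(u−d) = 0.6190; price each node as the discounted p*-expectation of its children.
Terminal payoffs: V(1,0)=0.0000, V(1,1)=206.5500
Node (0,0) S=153.0000: V=(p*·206.5500+(1−p*)·0.0000)/1.19=107.4490; Δ=(206.5500−0.0000)/(206.5500−142.2900)=3.2143; B=V−Δ·S=-384.3367
Root portfolio cost Δ·153+B reproduces V0=107.4490.

(0,0): Delta=3.2143 Bond=-384.3367
V0=107.4490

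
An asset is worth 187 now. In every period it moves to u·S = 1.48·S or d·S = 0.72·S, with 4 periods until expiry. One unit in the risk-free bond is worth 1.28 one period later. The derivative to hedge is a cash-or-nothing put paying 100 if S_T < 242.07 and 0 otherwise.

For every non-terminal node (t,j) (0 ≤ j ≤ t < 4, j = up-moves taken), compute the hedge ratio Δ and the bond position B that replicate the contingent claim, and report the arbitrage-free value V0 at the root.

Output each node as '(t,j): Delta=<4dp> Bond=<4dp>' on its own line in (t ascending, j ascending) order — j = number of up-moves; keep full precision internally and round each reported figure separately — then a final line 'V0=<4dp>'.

Since d<R<u, set p* = (R−d)/(u−d) = 0.7368; price each node as the discounted p*-expectation of its children.
Terminal payoffs: V(4,0)=100.0000, V(4,1)=100.0000, V(4,2)=100.0000, V(4,3)=0.0000, V(4,4)=0.0000
(3,0): S=69.7974. Δ = (V_up−V_dn)/(S_up−S_dn) = (100.0000−100.0000)/(103.3001−50.2541) = 0.0000. V = [p*·100.0000 + (1−p*)·100.0000]/1.28 = 78.1250. B = V − Δ·S = 78.1250.
(3,1): S=143.4724. Δ = (V_up−V_dn)/(S_up−S_dn) = (100.0000−100.0000)/(212.3391−103.3001) = 0.0000. V = [p*·100.0000 + (1−p*)·100.0000]/1.28 = 78.1250. B = V − Δ·S = 78.1250.
(3,2): S=294.9155. Δ = (V_up−V_dn)/(S_up−S_dn) = (0.0000−100.0000)/(436.4749−212.3391) = -0.4462. V = [p*·0.0000 + (1−p*)·100.0000]/1.28 = 20.5592. B = V − Δ·S = 152.1382.
(3,3): S=606.2151. Δ = (V_up−V_dn)/(S_up−S_dn) = (0.0000−0.0000)/(897.1984−436.4749) = 0.0000. V = [p*·0.0000 + (1−p*)·0.0000]/1.28 = 0.0000. B = V − Δ·S = 0.0000.
(2,0): S=96.9408. Δ = (V_up−V_dn)/(S_up−S_dn) = (78.1250−78.1250)/(143.4724−69.7974) = 0.0000. V = [p*·78.1250 + (1−p*)·78.1250]/1.28 = 61.0352. B = V − Δ·S = 61.0352.
(2,1): S=199.2672. Δ = (V_up−V_dn)/(S_up−S_dn) = (20.5592−78.1250)/(294.9155−143.4724) = -0.3801. V = [p*·20.5592 + (1−p*)·78.1250]/1.28 = 27.8970. B = V − Δ·S = 103.6414.
(2,2): S=409.6048. Δ = (V_up−V_dn)/(S_up−S_dn) = (0.0000−20.5592)/(606.2151−294.9155) = -0.0660. V = [p*·0.0000 + (1−p*)·20.5592]/1.28 = 4.2268. B = V − Δ·S = 31.2784.
(1,0): S=134.6400. Δ = (V_up−V_dn)/(S_up−S_dn) = (27.8970−61.0352)/(199.2672−96.9408) = -0.3238. V = [p*·27.8970 + (1−p*)·61.0352]/1.28 = 28.6074. B = V − Δ·S = 72.2103.
(1,1): S=276.7600. Δ = (V_up−V_dn)/(S_up−S_dn) = (4.2268−27.8970)/(409.6048−199.2672) = -0.1125. V = [p*·4.2268 + (1−p*)·27.8970]/1.28 = 8.1686. B = V − Δ·S = 39.3135.
(0,0): S=187.0000. Δ = (V_up−V_dn)/(S_up−S_dn) = (8.1686−28.6074)/(276.7600−134.6400) = -0.1438. V = [p*·8.1686 + (1−p*)·28.6074]/1.28 = 10.5838. B = V − Δ·S = 37.4770.
Root portfolio cost Δ·187+B reproduces V0=10.5838.

(0,0): Delta=-0.1438 Bond=37.4770
(1,0): Delta=-0.3238 Bond=72.2103
(1,1): Delta=-0.1125 Bond=39.3135
(2,0): Delta=0.0000 Bond=61.0352
(2,1): Delta=-0.3801 Bond=103.6414
(2,2): Delta=-0.0660 Bond=31.2784
(3,0): Delta=0.0000 Bond=78.1250
(3,1): Delta=0.0000 Bond=78.1250
(3,2): Delta=-0.4462 Bond=152.1382
(3,3): Delta=0.0000 Bond=0.0000
V0=10.5838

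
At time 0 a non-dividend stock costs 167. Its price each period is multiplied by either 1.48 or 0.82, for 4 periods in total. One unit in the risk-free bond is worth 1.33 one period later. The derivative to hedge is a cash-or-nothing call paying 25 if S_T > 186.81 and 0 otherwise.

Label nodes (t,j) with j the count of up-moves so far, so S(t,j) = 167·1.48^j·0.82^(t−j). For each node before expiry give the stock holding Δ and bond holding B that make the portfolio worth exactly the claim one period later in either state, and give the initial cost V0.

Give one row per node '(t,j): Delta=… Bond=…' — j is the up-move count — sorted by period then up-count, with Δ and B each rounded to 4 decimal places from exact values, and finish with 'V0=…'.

(0,0): Delta=0.0115 Bond=5.7506
(1,0): Delta=0.0549 Bond=1.7079
(1,1): Delta=0.0045 Bond=9.3955
(2,0): Delta=0.1960 Bond=-13.5685
(2,1): Delta=0.0319 Bond=6.9303
(2,2): Delta=0.0000 Bond=14.1331
(3,0): Delta=0.0000 Bond=0.0000
(3,1): Delta=0.2279 Bond=-23.3538
(3,2): Delta=0.0000 Bond=18.7970
(3,3): Delta=0.0000 Bond=18.7970
V0=7.6785

Since d<R<u, set p* = (R−d)/(u−d) = 0.7727; price each node as the discounted p*-expectation of its children.
At expiry t=4: V(4,0)=0.0000, V(4,1)=0.0000, V(4,2)=25.0000, V(4,3)=25.0000, V(4,4)=25.0000
  t=3,j=0: stock 92.0785 → up 136.2761 (V=0.0000), down 75.5043 (V=0.0000). Price 0.0000; hedge Δ=0.0000, bond B=0.0000.
  t=3,j=1: stock 166.1904 → up 245.9618 (V=25.0000), down 136.2761 (V=0.0000). Price 14.5249; hedge Δ=0.2279, bond B=-23.3538.
  t=3,j=2: stock 299.9534 → up 443.9310 (V=25.0000), down 245.9618 (V=25.0000). Price 18.7970; hedge Δ=0.0000, bond B=18.7970.
  t=3,j=3: stock 541.3793 → up 801.2413 (V=25.0000), down 443.9310 (V=25.0000). Price 18.7970; hedge Δ=0.0000, bond B=18.7970.
  t=2,j=0: stock 112.2908 → up 166.1904 (V=14.5249), down 92.0785 (V=0.0000). Price 8.4390; hedge Δ=0.1960, bond B=-13.5685.
  t=2,j=1: stock 202.6712 → up 299.9534 (V=18.7970), down 166.1904 (V=14.5249). Price 13.4031; hedge Δ=0.0319, bond B=6.9303.
  t=2,j=2: stock 365.7968 → up 541.3793 (V=18.7970), down 299.9534 (V=18.7970). Price 14.1331; hedge Δ=0.0000, bond B=14.1331.
  t=1,j=0: stock 136.9400 → up 202.6712 (V=13.4031), down 112.2908 (V=8.4390). Price 9.2292; hedge Δ=0.0549, bond B=1.7079.
  t=1,j=1: stock 247.1600 → up 365.7968 (V=14.1331), down 202.6712 (V=13.4031). Price 10.5016; hedge Δ=0.0045, bond B=9.3955.
  t=0,j=0: stock 167.0000 → up 247.1600 (V=10.5016), down 136.9400 (V=9.2292). Price 7.6785; hedge Δ=0.0115, bond B=5.7506.
Check: Δ(0,0)·S0 + B(0,0) = 7.6785 = V0.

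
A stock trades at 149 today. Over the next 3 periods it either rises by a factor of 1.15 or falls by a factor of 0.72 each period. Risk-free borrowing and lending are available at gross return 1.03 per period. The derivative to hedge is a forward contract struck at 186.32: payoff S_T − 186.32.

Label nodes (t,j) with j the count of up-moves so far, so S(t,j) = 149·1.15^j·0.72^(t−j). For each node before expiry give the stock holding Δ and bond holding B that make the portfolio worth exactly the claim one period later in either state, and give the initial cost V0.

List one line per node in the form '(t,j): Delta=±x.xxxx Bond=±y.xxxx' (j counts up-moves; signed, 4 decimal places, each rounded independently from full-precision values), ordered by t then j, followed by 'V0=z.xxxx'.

Under the risk-neutral measure, an up-move has probability p* = (R−d)/(u−d) = 0.7209 and values discount at R = 1.03.
Payoff layer (t=3): V(3,0)=-130.7060, V(3,1)=-97.4922, V(3,2)=-44.4422, V(3,3)=40.2904
  t=2,j=0: stock 77.2416 → up 88.8278 (V=-97.4922), down 55.6140 (V=-130.7060). Price -103.6516; hedge Δ=1.0000, bond B=-180.8932.
  t=2,j=1: stock 123.3720 → up 141.8778 (V=-44.4422), down 88.8278 (V=-97.4922). Price -57.5212; hedge Δ=1.0000, bond B=-180.8932.
  t=2,j=2: stock 197.0525 → up 226.6104 (V=40.2904), down 141.8778 (V=-44.4422). Price 16.1593; hedge Δ=1.0000, bond B=-180.8932.
  t=1,j=0: stock 107.2800 → up 123.3720 (V=-57.5212), down 77.2416 (V=-103.6516). Price -68.3445; hedge Δ=1.0000, bond B=-175.6245.
  t=1,j=1: stock 171.3500 → up 197.0525 (V=16.1593), down 123.3720 (V=-57.5212). Price -4.2745; hedge Δ=1.0000, bond B=-175.6245.
  t=0,j=0: stock 149.0000 → up 171.3500 (V=-4.2745), down 107.2800 (V=-68.3445). Price -21.5092; hedge Δ=1.0000, bond B=-170.5092.
Check: Δ(0,0)·S0 + B(0,0) = -21.5092 = V0.

(0,0): Delta=1.0000 Bond=-170.5092
(1,0): Delta=1.0000 Bond=-175.6245
(1,1): Delta=1.0000 Bond=-175.6245
(2,0): Delta=1.0000 Bond=-180.8932
(2,1): Delta=1.0000 Bond=-180.8932
(2,2): Delta=1.0000 Bond=-180.8932
V0=-21.5092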